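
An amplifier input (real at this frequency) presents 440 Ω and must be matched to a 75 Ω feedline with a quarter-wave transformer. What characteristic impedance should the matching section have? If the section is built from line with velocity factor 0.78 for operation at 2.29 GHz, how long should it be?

Z_qwt ≈ 182 Ω; length ≈ 2.55 cm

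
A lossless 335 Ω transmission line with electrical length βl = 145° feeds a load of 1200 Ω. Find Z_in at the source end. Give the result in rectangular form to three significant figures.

tan(βl) = tan(145°) = -0.7
Z_in = Z_0·(Z_L + jZ_0·tanβl)/(Z_0 + jZ_L·tanβl)
     = 335·(1200 − j235)/(335 − j840)

Z_in ≈ 245 + j381 Ω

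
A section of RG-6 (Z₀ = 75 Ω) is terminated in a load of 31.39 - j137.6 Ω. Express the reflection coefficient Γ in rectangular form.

Γ ≈ 0.472 − j0.682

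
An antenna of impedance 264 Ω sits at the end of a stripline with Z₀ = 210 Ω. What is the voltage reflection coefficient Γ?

Γ = (Z_L − Z_0)/(Z_L + Z_0) = (264 − 210)/(264 + 210) = 54/474

Γ = 0.114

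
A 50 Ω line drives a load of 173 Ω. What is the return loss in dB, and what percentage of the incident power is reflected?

RL ≈ 5.17 dB; 30.4% of incident power reflected

Γ = (173 − 50)/(173 + 50) = 0.552
RL = −20·log₁₀(0.552) = 5.17 dB
P_refl/P_inc = |Γ|² = 0.304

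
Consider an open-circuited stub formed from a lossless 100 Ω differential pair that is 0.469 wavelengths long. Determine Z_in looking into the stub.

Z_in ≈ +j507 Ω

βl = 2π × 0.469 = 169°
tan(βl) = -0.197
For an open-circuited stub, Z_in = −jZ_0·cot(βl) = −jZ_0/tan(βl)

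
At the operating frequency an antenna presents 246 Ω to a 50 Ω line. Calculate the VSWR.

For a purely resistive load, VSWR = R_L/Z_0 or Z_0/R_L (whichever > 1) = 246/50

VSWR ≈ 4.92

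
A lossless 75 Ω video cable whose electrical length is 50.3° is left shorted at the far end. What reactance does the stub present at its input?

tan(βl) = 1.2
For a shorted stub, Z_in = jZ_0·tan(βl)

X_in ≈ 90.3 Ω (inductive)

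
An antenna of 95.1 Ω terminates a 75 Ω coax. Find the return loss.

RL ≈ 18.6 dB

Γ = (95.1 − 75)/(95.1 + 75) = 0.118
RL = −20·log₁₀|Γ| = −20·log₁₀(0.118)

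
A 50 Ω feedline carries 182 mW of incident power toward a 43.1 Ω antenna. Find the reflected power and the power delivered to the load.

Γ = (43.1 − 50)/(43.1 + 50) = -0.0741
|Γ|² = 0.00549
P_refl = |Γ|²·P_inc = 1 mW, P_del = (1 − |Γ|²)·P_inc = 181 mW

P_reflected ≈ 1 mW; P_delivered ≈ 181 mW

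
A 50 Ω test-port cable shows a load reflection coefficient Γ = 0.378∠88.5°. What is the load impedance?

Z_L ≈ 38.2 + j33.6 Ω

Z_L = Z_0·(1 + Γ)/(1 − Γ) = 50·(1.01 + j0.378)/(0.99 − j0.378)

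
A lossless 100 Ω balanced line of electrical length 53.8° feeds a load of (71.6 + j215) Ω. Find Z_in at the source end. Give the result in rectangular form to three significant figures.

Z_in ≈ 43.6 − j159 Ω

tan(βl) = tan(53.8°) = 1.37
Z_in = Z_0·(Z_L + jZ_0·tanβl)/(Z_0 + jZ_L·tanβl)
     = 100·(71.6 + j352)/(-194 + j97.8)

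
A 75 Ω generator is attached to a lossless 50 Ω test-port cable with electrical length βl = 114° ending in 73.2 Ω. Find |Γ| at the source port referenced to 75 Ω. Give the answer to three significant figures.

tan(βl) = -2.25
Z_in = Z_0·(Z_L + jZ_0·tanβl)/(Z_0 + jZ_L·tanβl) = 37.5 + j10.9 Ω
Γ_s = (Z_in − Z_s)/(Z_in + Z_s) = (-37.5 + j10.9)/(112 + j10.9), |Γ_s| = 0.346

|Γ| ≈ 0.346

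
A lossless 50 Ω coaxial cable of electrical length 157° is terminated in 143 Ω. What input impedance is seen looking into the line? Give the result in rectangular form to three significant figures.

tan(βl) = tan(157°) = -0.424
Z_in = Z_0·(Z_L + jZ_0·tanβl)/(Z_0 + jZ_L·tanβl)
     = 50·(143 − j21.2)/(50 − j60.7)

Z_in ≈ 68.2 + j61.6 Ω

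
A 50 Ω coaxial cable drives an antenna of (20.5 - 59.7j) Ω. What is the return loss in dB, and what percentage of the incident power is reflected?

Γ = (-29.5 − j59.7)/(70.5 − j59.7), |Γ| = 0.721
RL = −20·log₁₀(0.721) = 2.84 dB
P_refl/P_inc = |Γ|² = 0.52

RL ≈ 2.84 dB; 52% of incident power reflected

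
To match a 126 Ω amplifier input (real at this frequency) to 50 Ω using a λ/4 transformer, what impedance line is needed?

Z_qwt ≈ 79.4 Ω

Z_qwt = √(Z_0·R_L) = √(50 × 126) = √6300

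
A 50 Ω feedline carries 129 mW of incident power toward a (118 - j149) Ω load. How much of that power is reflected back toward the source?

|Γ| = |(68 − j149)/(168 − j149)| = 0.729
|Γ|² = 0.532
P_refl = |Γ|²·P_inc = 68.6 mW, P_del = (1 − |Γ|²)·P_inc = 60.4 mW

P_reflected ≈ 68.6 mW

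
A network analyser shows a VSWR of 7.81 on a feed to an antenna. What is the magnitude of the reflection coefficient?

|Γ| ≈ 0.773

|Γ| = (S − 1)/(S + 1) = (7.81 − 1)/(7.81 + 1) = 6.81/8.81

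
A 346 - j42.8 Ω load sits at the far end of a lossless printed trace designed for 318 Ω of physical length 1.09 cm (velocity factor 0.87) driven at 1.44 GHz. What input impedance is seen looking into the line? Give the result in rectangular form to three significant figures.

λ = v/f = 0.87·c / 1.44 GHz = 0.181 m
βl = 2π·l/λ = 2π × 0.0601 = 21.6°
tan(βl) = tan(21.6°) = 0.397
Z_in = Z_0·(Z_L + jZ_0·tanβl)/(Z_0 + jZ_L·tanβl)
     = 318·(346 + j83.4)/(335 + j137)

Z_in ≈ 309 − j47.5 Ω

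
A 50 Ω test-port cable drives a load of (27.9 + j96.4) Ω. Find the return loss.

Γ = (-22.1 + j96.4)/(77.9 + j96.4), |Γ| = 0.798
RL = −20·log₁₀|Γ| = −20·log₁₀(0.798)

RL ≈ 1.96 dB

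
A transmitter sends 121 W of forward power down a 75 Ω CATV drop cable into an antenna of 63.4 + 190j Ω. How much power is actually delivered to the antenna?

P_delivered ≈ 41.7 W

|Γ| = |(-11.6 + j190)/(138.4 + j190)| = 0.81
|Γ|² = 0.656
P_refl = |Γ|²·P_inc = 79.3 W, P_del = (1 − |Γ|²)·P_inc = 41.7 W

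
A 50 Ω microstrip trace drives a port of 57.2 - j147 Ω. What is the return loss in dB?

Γ = (7.2 − j147)/(107.2 − j147), |Γ| = 0.809
RL = −20·log₁₀|Γ| = −20·log₁₀(0.809)

RL ≈ 1.84 dB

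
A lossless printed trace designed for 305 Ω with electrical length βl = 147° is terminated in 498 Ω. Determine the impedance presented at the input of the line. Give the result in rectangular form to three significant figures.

Z_in ≈ 333 + j155 Ω

tan(βl) = tan(147°) = -0.649
Z_in = Z_0·(Z_L + jZ_0·tanβl)/(Z_0 + jZ_L·tanβl)
     = 305·(498 − j198)/(305 − j323)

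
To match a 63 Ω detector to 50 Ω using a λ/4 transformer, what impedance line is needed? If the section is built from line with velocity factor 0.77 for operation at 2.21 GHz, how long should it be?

Z_qwt ≈ 56.1 Ω; length ≈ 2.61 cm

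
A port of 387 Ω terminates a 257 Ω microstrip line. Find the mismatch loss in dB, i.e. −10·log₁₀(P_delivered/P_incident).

mismatch loss ≈ 0.181 dB

Γ = (387 − 257)/(387 + 257) = 0.202
|Γ|² = 0.0407, so P_del/P_inc = 1 − |Γ|² = 0.959
ML = −10·log₁₀(1 − |Γ|²)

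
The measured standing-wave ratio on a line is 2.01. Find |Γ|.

|Γ| = (S − 1)/(S + 1) = (2.01 − 1)/(2.01 + 1) = 1.01/3.01

|Γ| ≈ 0.336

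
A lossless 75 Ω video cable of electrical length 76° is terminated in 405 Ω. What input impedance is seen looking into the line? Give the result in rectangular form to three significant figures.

Z_in ≈ 14.7 − j18 Ω

tan(βl) = tan(76°) = 4.01
Z_in = Z_0·(Z_L + jZ_0·tanβl)/(Z_0 + jZ_L·tanβl)
     = 75·(405 + j301)/(75 + j1620)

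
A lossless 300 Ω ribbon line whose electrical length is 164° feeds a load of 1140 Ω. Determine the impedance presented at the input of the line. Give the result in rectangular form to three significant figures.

Z_in ≈ 564 + j529 Ω

tan(βl) = tan(164°) = -0.287
Z_in = Z_0·(Z_L + jZ_0·tanβl)/(Z_0 + jZ_L·tanβl)
     = 300·(1140 − j86)/(300 − j327)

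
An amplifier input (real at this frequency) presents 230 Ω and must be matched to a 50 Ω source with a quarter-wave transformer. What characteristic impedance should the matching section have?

Z_qwt ≈ 107 Ω

Z_qwt = √(Z_0·R_L) = √(50 × 230) = √11500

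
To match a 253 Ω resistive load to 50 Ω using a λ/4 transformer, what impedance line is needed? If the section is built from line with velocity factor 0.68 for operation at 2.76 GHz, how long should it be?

Z_qwt ≈ 112 Ω; length ≈ 1.85 cm

Z_qwt = √(Z_0·R_L) = √(50 × 253) = √12650
λ = 0.68·c/f = 0.0739 m, so l = λ/4 = 0.0185 m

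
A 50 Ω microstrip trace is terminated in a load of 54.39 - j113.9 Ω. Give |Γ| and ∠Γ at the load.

Γ ≈ 0.738 ∠ -40.3°

Γ = (Z_L − Z_0)/(Z_L + Z_0) = (4.39 − j113.9)/(104.4 − j113.9)
|Γ| = 114/155 = 0.738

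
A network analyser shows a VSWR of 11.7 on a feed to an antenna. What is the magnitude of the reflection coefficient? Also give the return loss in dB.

|Γ| = (S − 1)/(S + 1) = (11.7 − 1)/(11.7 + 1) = 10.7/12.7
RL = −20·log₁₀|Γ| = −20·log₁₀(0.843)

|Γ| ≈ 0.843; return loss ≈ 1.49 dB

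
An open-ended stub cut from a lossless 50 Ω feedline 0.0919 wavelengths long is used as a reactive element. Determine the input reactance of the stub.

βl = 2π × 0.0919 = 33.1°
tan(βl) = 0.651
For an open-ended stub, Z_in = −jZ_0·cot(βl) = −jZ_0/tan(βl)

X_in ≈ -76.7 Ω (capacitive)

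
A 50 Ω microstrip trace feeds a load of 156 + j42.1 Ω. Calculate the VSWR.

Γ = (Z_L − Z_0)/(Z_L + Z_0) = (106 + j42.1)/(206 + j42.1)
|Γ| = 114/210 = 0.542
VSWR = (1 + |Γ|)/(1 − |Γ|) = 1.54/0.458

VSWR ≈ 3.37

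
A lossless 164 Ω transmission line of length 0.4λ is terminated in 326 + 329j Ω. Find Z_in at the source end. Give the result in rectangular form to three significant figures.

Z_in ≈ 61.3 + j121 Ω

βl = 2π × 0.4 = 144°
tan(βl) = tan(144°) = -0.727
Z_in = Z_0·(Z_L + jZ_0·tanβl)/(Z_0 + jZ_L·tanβl)
     = 164·(326 + j210)/(403 − j237)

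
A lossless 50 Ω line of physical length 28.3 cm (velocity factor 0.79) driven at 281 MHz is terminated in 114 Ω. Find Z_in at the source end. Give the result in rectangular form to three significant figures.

Z_in ≈ 27.8 + j22.5 Ω

λ = v/f = 0.79·c / 281 MHz = 0.843 m
βl = 2π·l/λ = 2π × 0.336 = 121°
tan(βl) = tan(121°) = -1.68
Z_in = Z_0·(Z_L + jZ_0·tanβl)/(Z_0 + jZ_L·tanβl)
     = 50·(114 − j83.9)/(50 − j191)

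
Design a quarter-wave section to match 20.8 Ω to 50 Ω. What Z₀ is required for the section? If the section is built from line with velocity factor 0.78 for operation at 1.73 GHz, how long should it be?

Z_qwt = √(Z_0·R_L) = √(50 × 20.8) = √1040
λ = 0.78·c/f = 0.135 m, so l = λ/4 = 0.0338 m

Z_qwt ≈ 32.2 Ω; length ≈ 3.38 cm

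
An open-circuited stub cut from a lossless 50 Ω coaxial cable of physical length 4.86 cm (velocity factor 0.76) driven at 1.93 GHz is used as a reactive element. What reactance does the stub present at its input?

X_in ≈ 80.3 Ω (inductive)

λ = v/f = 0.76·c / 1.93 GHz = 0.118 m
βl = 2π·l/λ = 2π × 0.411 = 148°
tan(βl) = -0.622
For an open-circuited stub, Z_in = −jZ_0·cot(βl) = −jZ_0/tan(βl)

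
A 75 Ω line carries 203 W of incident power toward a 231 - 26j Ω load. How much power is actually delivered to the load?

|Γ| = |(156 − j26)/(306 − j26)| = 0.515
|Γ|² = 0.265
P_refl = |Γ|²·P_inc = 53.8 W, P_del = (1 − |Γ|²)·P_inc = 149 W

P_delivered ≈ 149 W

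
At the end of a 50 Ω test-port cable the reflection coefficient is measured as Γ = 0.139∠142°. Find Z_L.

Z_L ≈ 39.6 + j6.91 Ω

Z_L = Z_0·(1 + Γ)/(1 − Γ) = 50·(0.89 + j0.0856)/(1.11 − j0.0856)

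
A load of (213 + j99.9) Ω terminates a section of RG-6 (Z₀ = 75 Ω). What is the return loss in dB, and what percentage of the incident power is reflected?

Γ = (138 + j99.9)/(288 + j99.9), |Γ| = 0.559
RL = −20·log₁₀(0.559) = 5.05 dB
P_refl/P_inc = |Γ|² = 0.312

RL ≈ 5.05 dB; 31.2% of incident power reflected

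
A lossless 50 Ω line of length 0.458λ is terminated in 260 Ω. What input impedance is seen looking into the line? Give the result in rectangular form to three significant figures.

Z_in ≈ 93.8 + j118 Ω

βl = 2π × 0.458 = 165°
tan(βl) = tan(165°) = -0.27
Z_in = Z_0·(Z_L + jZ_0·tanβl)/(Z_0 + jZ_L·tanβl)
     = 50·(260 − j13.5)/(50 − j70.3)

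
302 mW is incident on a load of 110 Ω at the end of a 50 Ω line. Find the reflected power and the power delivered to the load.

P_reflected ≈ 42.5 mW; P_delivered ≈ 260 mW

Γ = (110 − 50)/(110 + 50) = 0.375
|Γ|² = 0.141
P_refl = |Γ|²·P_inc = 42.5 mW, P_del = (1 − |Γ|²)·P_inc = 260 mW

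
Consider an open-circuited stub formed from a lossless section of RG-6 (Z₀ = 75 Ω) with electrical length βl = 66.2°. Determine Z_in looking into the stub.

tan(βl) = 2.27
For an open-circuited stub, Z_in = −jZ_0·cot(βl) = −jZ_0/tan(βl)

Z_in ≈ −j33.1 Ω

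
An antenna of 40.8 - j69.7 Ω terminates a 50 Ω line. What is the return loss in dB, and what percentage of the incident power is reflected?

Γ = (-9.2 − j69.7)/(90.8 − j69.7), |Γ| = 0.614
RL = −20·log₁₀(0.614) = 4.23 dB
P_refl/P_inc = |Γ|² = 0.377

RL ≈ 4.23 dB; 37.7% of incident power reflected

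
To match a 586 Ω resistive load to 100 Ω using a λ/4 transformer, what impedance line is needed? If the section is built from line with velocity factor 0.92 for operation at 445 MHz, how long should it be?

Z_qwt ≈ 242 Ω; length ≈ 15.5 cm

Z_qwt = √(Z_0·R_L) = √(100 × 586) = √58600
λ = 0.92·c/f = 0.62 m, so l = λ/4 = 0.155 m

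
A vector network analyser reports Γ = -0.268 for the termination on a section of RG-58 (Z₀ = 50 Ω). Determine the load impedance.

Z_L = Z_0·(1 + Γ)/(1 − Γ) = 50·(0.732)/(1.27)

Z_L ≈ 28.9 Ω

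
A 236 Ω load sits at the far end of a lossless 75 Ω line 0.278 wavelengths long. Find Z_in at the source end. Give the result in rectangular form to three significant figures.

Z_in ≈ 24.5 + j11.9 Ω

βl = 2π × 0.278 = 100°
tan(βl) = tan(100°) = -5.63
Z_in = Z_0·(Z_L + jZ_0·tanβl)/(Z_0 + jZ_L·tanβl)
     = 75·(236 − j422)/(75 − j1330)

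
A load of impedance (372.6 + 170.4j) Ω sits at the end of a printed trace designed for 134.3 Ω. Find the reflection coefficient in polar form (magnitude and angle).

Γ = (Z_L − Z_0)/(Z_L + Z_0) = (238.3 + j170.4)/(506.9 + j170.4)
|Γ| = 293/535 = 0.548

Γ ≈ 0.548 ∠ 17°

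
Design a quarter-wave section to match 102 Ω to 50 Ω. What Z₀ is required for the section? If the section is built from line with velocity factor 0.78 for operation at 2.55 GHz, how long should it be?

Z_qwt ≈ 71.4 Ω; length ≈ 2.29 cm

Z_qwt = √(Z_0·R_L) = √(50 × 102) = √5100
λ = 0.78·c/f = 0.0918 m, so l = λ/4 = 0.0229 m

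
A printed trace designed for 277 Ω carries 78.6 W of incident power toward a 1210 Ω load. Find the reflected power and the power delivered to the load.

Γ = (1210 − 277)/(1210 + 277) = 0.627
|Γ|² = 0.394
P_refl = |Γ|²·P_inc = 30.9 W, P_del = (1 − |Γ|²)·P_inc = 47.7 W

P_reflected ≈ 30.9 W; P_delivered ≈ 47.7 W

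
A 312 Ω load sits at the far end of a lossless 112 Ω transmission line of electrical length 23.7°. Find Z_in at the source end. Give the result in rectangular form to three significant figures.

Z_in ≈ 149 − j133 Ω

tan(βl) = tan(23.7°) = 0.439
Z_in = Z_0·(Z_L + jZ_0·tanβl)/(Z_0 + jZ_L·tanβl)
     = 112·(312 + j49.2)/(112 + j137)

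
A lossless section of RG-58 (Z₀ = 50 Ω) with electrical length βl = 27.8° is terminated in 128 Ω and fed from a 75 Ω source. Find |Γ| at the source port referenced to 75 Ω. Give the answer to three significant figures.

|Γ| ≈ 0.383

tan(βl) = 0.527
Z_in = Z_0·(Z_L + jZ_0·tanβl)/(Z_0 + jZ_L·tanβl) = 58 − j51.9 Ω
Γ_s = (Z_in − Z_s)/(Z_in + Z_s) = (-17 − j51.9)/(133 − j51.9), |Γ_s| = 0.383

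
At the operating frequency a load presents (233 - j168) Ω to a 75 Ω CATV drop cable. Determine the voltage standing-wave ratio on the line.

Γ = (Z_L − Z_0)/(Z_L + Z_0) = (158 − j168)/(308 − j168)
|Γ| = 231/351 = 0.657
VSWR = (1 + |Γ|)/(1 − |Γ|) = 1.66/0.343

VSWR ≈ 4.84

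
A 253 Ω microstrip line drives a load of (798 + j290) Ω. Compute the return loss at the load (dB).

RL ≈ 4.94 dB

Γ = (545 + j290)/(1051 + j290), |Γ| = 0.566
RL = −20·log₁₀|Γ| = −20·log₁₀(0.566)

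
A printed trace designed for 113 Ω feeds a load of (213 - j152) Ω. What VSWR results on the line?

VSWR ≈ 3.05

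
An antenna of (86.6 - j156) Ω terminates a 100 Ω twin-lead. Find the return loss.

RL ≈ 3.83 dB

Γ = (-13.4 − j156)/(186.6 − j156), |Γ| = 0.644
RL = −20·log₁₀|Γ| = −20·log₁₀(0.644)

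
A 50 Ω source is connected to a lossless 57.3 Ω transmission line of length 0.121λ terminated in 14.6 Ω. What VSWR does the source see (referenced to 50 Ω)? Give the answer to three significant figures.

βl = 2π × 0.121 = 43.6°
tan(βl) = 0.951
Z_in = Z_0·(Z_L + jZ_0·tanβl)/(Z_0 + jZ_L·tanβl) = 26.3 + j48.1 Ω
Γ_s = (Z_in − Z_s)/(Z_in + Z_s) = (-23.7 + j48.1)/(76.3 + j48.1), |Γ_s| = 0.595
VSWR = (1 + |Γ_s|)/(1 − |Γ_s|)

VSWR ≈ 3.94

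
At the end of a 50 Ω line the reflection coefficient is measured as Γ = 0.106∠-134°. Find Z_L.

Z_L ≈ 42.7 − j6.58 Ω

Z_L = Z_0·(1 + Γ)/(1 − Γ) = 50·(0.926 − j0.0763)/(1.07 + j0.0763)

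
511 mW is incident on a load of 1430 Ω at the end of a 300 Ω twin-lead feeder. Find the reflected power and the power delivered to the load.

Γ = (1430 − 300)/(1430 + 300) = 0.653
|Γ|² = 0.427
P_refl = |Γ|²·P_inc = 218 mW, P_del = (1 − |Γ|²)·P_inc = 293 mW

P_reflected ≈ 218 mW; P_delivered ≈ 293 mW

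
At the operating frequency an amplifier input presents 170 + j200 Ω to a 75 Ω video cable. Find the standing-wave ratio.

Γ = (Z_L − Z_0)/(Z_L + Z_0) = (95 + j200)/(245 + j200)
|Γ| = 221/316 = 0.7
VSWR = (1 + |Γ|)/(1 − |Γ|) = 1.7/0.3

VSWR ≈ 5.67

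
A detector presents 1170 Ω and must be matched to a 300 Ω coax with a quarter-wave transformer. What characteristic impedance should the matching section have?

Z_qwt = √(Z_0·R_L) = √(300 × 1170) = √351000

Z_qwt ≈ 592 Ω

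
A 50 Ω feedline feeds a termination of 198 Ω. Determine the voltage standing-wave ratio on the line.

VSWR ≈ 3.96

Γ = (198 − 50)/(198 + 50) = 0.597
VSWR = (1 + 0.597)/(1 − 0.597)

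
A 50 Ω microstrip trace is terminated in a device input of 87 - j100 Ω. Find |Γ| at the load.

|Γ| ≈ 0.629

Γ = (Z_L − Z_0)/(Z_L + Z_0) = (37 − j100)/(137 − j100)
|Γ| = 107/170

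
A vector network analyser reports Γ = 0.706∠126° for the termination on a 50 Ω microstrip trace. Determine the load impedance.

Z_L ≈ 10.8 + j24.5 Ω

Z_L = Z_0·(1 + Γ)/(1 − Γ) = 50·(0.585 + j0.571)/(1.41 − j0.571)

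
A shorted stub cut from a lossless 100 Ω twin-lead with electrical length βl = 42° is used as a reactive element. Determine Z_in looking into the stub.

tan(βl) = 0.9
For a shorted stub, Z_in = jZ_0·tan(βl)

Z_in ≈ +j90 Ω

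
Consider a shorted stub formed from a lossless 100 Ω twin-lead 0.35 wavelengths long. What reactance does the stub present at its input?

βl = 2π × 0.35 = 126°
tan(βl) = -1.38
For a shorted stub, Z_in = jZ_0·tan(βl)

X_in ≈ -138 Ω (capacitive)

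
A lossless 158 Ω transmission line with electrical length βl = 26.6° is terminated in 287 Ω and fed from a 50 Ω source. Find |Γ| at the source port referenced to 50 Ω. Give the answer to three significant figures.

|Γ| ≈ 0.666

tan(βl) = 0.501
Z_in = Z_0·(Z_L + jZ_0·tanβl)/(Z_0 + jZ_L·tanβl) = 196 − j99.6 Ω
Γ_s = (Z_in − Z_s)/(Z_in + Z_s) = (146 − j99.6)/(246 − j99.6), |Γ_s| = 0.666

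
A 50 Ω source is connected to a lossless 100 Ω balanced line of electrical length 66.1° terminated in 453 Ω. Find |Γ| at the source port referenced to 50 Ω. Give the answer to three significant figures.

tan(βl) = 2.26
Z_in = Z_0·(Z_L + jZ_0·tanβl)/(Z_0 + jZ_L·tanβl) = 26.2 − j41.8 Ω
Γ_s = (Z_in − Z_s)/(Z_in + Z_s) = (-23.8 − j41.8)/(76.2 − j41.8), |Γ_s| = 0.554

|Γ| ≈ 0.554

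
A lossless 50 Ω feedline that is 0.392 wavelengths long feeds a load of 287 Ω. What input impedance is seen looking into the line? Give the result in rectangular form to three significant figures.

βl = 2π × 0.392 = 141°
tan(βl) = tan(141°) = -0.806
Z_in = Z_0·(Z_L + jZ_0·tanβl)/(Z_0 + jZ_L·tanβl)
     = 50·(287 − j40.3)/(50 − j231)

Z_in ≈ 21.1 + j57.4 Ω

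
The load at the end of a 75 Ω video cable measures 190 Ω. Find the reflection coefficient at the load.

Γ = 0.434

Γ = (Z_L − Z_0)/(Z_L + Z_0) = (190 − 75)/(190 + 75) = 115/265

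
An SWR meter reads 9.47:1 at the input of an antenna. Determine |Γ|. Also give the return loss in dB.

|Γ| ≈ 0.809; return loss ≈ 1.84 dB

|Γ| = (S − 1)/(S + 1) = (9.47 − 1)/(9.47 + 1) = 8.47/10.5
RL = −20·log₁₀|Γ| = −20·log₁₀(0.809)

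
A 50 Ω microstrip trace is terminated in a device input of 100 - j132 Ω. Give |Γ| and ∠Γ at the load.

Γ ≈ 0.706 ∠ -27.9°

Γ = (Z_L − Z_0)/(Z_L + Z_0) = (50 − j132)/(150 − j132)
|Γ| = 141/200 = 0.706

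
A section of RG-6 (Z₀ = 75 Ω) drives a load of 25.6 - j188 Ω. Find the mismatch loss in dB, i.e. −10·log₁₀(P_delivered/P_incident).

mismatch loss ≈ 7.72 dB

Γ = (-49.4 − j188)/(100.6 − j188), |Γ| = 0.912
|Γ|² = 0.831, so P_del/P_inc = 1 − |Γ|² = 0.169
ML = −10·log₁₀(1 − |Γ|²)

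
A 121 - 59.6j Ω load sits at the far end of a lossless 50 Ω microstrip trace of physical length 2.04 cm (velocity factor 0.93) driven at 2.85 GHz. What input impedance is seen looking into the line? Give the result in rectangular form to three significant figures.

Z_in ≈ 16.2 − j3.59 Ω

λ = v/f = 0.93·c / 2.85 GHz = 0.0979 m
βl = 2π·l/λ = 2π × 0.208 = 75°
tan(βl) = tan(75°) = 3.74
Z_in = Z_0·(Z_L + jZ_0·tanβl)/(Z_0 + jZ_L·tanβl)
     = 50·(121 + j127)/(273 + j452)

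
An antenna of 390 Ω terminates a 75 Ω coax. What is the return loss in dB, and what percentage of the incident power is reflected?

RL ≈ 3.38 dB; 45.9% of incident power reflected

Γ = (390 − 75)/(390 + 75) = 0.677
RL = −20·log₁₀(0.677) = 3.38 dB
P_refl/P_inc = |Γ|² = 0.459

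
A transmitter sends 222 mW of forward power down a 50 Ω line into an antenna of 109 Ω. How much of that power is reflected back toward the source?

Γ = (109 − 50)/(109 + 50) = 0.371
|Γ|² = 0.138
P_refl = |Γ|²·P_inc = 30.6 mW, P_del = (1 − |Γ|²)·P_inc = 191 mW

P_reflected ≈ 30.6 mW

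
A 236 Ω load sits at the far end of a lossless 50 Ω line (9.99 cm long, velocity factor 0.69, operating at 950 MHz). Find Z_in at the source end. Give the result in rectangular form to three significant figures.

Z_in ≈ 97.7 + j110 Ω

λ = v/f = 0.69·c / 950 MHz = 0.218 m
βl = 2π·l/λ = 2π × 0.458 = 165°
tan(βl) = tan(165°) = -0.267
Z_in = Z_0·(Z_L + jZ_0·tanβl)/(Z_0 + jZ_L·tanβl)
     = 50·(236 − j13.3)/(50 − j63)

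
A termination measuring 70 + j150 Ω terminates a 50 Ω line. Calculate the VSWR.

Γ = (Z_L − Z_0)/(Z_L + Z_0) = (20 + j150)/(120 + j150)
|Γ| = 151/192 = 0.788
VSWR = (1 + |Γ|)/(1 − |Γ|) = 1.79/0.212

VSWR ≈ 8.42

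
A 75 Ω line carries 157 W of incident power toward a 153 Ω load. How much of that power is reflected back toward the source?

Γ = (153 − 75)/(153 + 75) = 0.342
|Γ|² = 0.117
P_refl = |Γ|²·P_inc = 18.4 W, P_del = (1 − |Γ|²)·P_inc = 139 W

P_reflected ≈ 18.4 W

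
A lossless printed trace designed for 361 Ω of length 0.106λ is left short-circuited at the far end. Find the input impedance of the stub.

βl = 2π × 0.106 = 38.2°
tan(βl) = 0.786
For a short-circuited stub, Z_in = jZ_0·tan(βl)

Z_in ≈ +j284 Ω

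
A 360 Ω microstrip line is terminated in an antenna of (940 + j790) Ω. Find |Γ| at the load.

Γ = (Z_L − Z_0)/(Z_L + Z_0) = (580 + j790)/(1300 + j790)
|Γ| = 980/1520

|Γ| ≈ 0.644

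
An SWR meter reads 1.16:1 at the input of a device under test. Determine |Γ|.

|Γ| = (S − 1)/(S + 1) = (1.16 − 1)/(1.16 + 1) = 0.16/2.16

|Γ| ≈ 0.0741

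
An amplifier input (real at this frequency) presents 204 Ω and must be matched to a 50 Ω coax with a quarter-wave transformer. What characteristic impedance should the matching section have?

Z_qwt ≈ 101 Ω

Z_qwt = √(Z_0·R_L) = √(50 × 204) = √10200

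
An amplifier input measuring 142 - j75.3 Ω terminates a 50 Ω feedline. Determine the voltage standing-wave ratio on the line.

VSWR ≈ 3.72

Γ = (Z_L − Z_0)/(Z_L + Z_0) = (92 − j75.3)/(192 − j75.3)
|Γ| = 119/206 = 0.576
VSWR = (1 + |Γ|)/(1 − |Γ|) = 1.58/0.424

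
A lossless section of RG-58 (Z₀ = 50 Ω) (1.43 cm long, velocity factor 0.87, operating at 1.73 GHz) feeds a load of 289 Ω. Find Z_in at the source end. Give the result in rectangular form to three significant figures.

Z_in ≈ 25.8 − j67.2 Ω

λ = v/f = 0.87·c / 1.73 GHz = 0.151 m
βl = 2π·l/λ = 2π × 0.0948 = 34.1°
tan(βl) = tan(34.1°) = 0.678
Z_in = Z_0·(Z_L + jZ_0·tanβl)/(Z_0 + jZ_L·tanβl)
     = 50·(289 + j33.9)/(50 + j196)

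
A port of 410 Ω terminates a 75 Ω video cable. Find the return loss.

RL ≈ 3.21 dB

Γ = (410 − 75)/(410 + 75) = 0.691
RL = −20·log₁₀|Γ| = −20·log₁₀(0.691)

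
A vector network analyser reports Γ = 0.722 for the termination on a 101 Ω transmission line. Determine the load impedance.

Z_L ≈ 626 Ω

Z_L = Z_0·(1 + Γ)/(1 − Γ) = 101·(1.72)/(0.278)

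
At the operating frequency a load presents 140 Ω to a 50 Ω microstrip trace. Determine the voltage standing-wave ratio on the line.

Γ = (140 − 50)/(140 + 50) = 0.474
VSWR = (1 + 0.474)/(1 − 0.474)

VSWR ≈ 2.8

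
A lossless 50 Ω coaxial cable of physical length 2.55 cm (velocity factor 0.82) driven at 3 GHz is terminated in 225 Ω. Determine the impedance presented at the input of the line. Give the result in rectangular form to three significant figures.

Z_in ≈ 12.8 + j19 Ω

λ = v/f = 0.82·c / 3 GHz = 0.082 m
βl = 2π·l/λ = 2π × 0.311 = 112°
tan(βl) = tan(112°) = -2.48
Z_in = Z_0·(Z_L + jZ_0·tanβl)/(Z_0 + jZ_L·tanβl)
     = 50·(225 − j124)/(50 − j558)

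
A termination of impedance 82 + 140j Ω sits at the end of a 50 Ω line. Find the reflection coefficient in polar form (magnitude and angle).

Γ ≈ 0.746 ∠ 30.4°

Γ = (Z_L − Z_0)/(Z_L + Z_0) = (32 + j140)/(132 + j140)
|Γ| = 144/192 = 0.746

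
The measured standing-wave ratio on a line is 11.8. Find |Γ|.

|Γ| ≈ 0.844

|Γ| = (S − 1)/(S + 1) = (11.8 − 1)/(11.8 + 1) = 10.8/12.8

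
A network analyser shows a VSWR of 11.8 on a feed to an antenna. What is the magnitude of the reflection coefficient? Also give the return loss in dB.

|Γ| = (S − 1)/(S + 1) = (11.8 − 1)/(11.8 + 1) = 10.8/12.8
RL = −20·log₁₀|Γ| = −20·log₁₀(0.844)

|Γ| ≈ 0.844; return loss ≈ 1.48 dB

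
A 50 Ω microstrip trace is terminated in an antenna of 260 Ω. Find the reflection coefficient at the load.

Γ = 0.677

Γ = (Z_L − Z_0)/(Z_L + Z_0) = (260 − 50)/(260 + 50) = 210/310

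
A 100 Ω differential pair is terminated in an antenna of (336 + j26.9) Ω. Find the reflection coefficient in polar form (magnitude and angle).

Γ = (Z_L − Z_0)/(Z_L + Z_0) = (236 + j26.9)/(436 + j26.9)
|Γ| = 238/437 = 0.544

Γ ≈ 0.544 ∠ 2.97°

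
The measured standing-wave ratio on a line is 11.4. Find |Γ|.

|Γ| = (S − 1)/(S + 1) = (11.4 − 1)/(11.4 + 1) = 10.4/12.4

|Γ| ≈ 0.839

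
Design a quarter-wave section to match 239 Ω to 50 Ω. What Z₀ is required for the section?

Z_qwt = √(Z_0·R_L) = √(50 × 239) = √11950

Z_qwt ≈ 109 Ω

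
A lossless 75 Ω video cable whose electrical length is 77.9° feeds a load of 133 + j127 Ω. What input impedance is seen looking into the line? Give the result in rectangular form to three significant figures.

tan(βl) = tan(77.9°) = 4.66
Z_in = Z_0·(Z_L + jZ_0·tanβl)/(Z_0 + jZ_L·tanβl)
     = 75·(133 + j477)/(-517 + j620)

Z_in ≈ 26.1 − j37.8 Ω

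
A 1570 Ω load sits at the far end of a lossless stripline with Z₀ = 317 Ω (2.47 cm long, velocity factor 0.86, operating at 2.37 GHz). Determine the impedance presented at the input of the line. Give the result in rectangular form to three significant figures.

Z_in ≈ 65.3 − j44.4 Ω

λ = v/f = 0.86·c / 2.37 GHz = 0.109 m
βl = 2π·l/λ = 2π × 0.227 = 81.7°
tan(βl) = tan(81.7°) = 6.84
Z_in = Z_0·(Z_L + jZ_0·tanβl)/(Z_0 + jZ_L·tanβl)
     = 317·(1570 + j2170)/(317 + j10700)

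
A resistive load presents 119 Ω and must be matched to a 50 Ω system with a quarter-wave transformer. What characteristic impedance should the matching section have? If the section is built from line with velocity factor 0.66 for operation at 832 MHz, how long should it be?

Z_qwt = √(Z_0·R_L) = √(50 × 119) = √5950
λ = 0.66·c/f = 0.238 m, so l = λ/4 = 0.0595 m

Z_qwt ≈ 77.1 Ω; length ≈ 5.95 cm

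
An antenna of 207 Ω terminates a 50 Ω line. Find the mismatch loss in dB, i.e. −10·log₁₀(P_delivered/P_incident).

mismatch loss ≈ 2.03 dB

Γ = (207 − 50)/(207 + 50) = 0.611
|Γ|² = 0.373, so P_del/P_inc = 1 − |Γ|² = 0.627
ML = −10·log₁₀(1 − |Γ|²)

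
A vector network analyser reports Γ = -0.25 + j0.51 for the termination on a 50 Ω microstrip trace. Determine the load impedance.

Z_L = Z_0·(1 + Γ)/(1 − Γ) = 50·(0.75 + j0.51)/(1.25 − j0.51)

Z_L ≈ 18.6 + j28 Ω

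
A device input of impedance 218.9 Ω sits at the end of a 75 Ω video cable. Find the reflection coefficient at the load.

Γ = (Z_L − Z_0)/(Z_L + Z_0) = (218.9 − 75)/(218.9 + 75) = 143.9/293.9

Γ = 0.49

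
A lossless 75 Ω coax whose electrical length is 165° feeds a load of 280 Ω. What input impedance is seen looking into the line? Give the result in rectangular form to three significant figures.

Z_in ≈ 150 + j130 Ω

tan(βl) = tan(165°) = -0.268
Z_in = Z_0·(Z_L + jZ_0·tanβl)/(Z_0 + jZ_L·tanβl)
     = 75·(280 − j20.1)/(75 − j75)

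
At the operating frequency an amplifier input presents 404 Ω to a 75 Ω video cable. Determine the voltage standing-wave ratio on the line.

VSWR ≈ 5.39

For a purely resistive load, VSWR = R_L/Z_0 or Z_0/R_L (whichever > 1) = 404/75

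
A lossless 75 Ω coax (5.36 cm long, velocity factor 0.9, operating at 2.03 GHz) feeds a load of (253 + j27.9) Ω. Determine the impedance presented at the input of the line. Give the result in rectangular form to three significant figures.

λ = v/f = 0.9·c / 2.03 GHz = 0.133 m
βl = 2π·l/λ = 2π × 0.403 = 145°
tan(βl) = tan(145°) = -0.698
Z_in = Z_0·(Z_L + jZ_0·tanβl)/(Z_0 + jZ_L·tanβl)
     = 75·(253 − j24.5)/(94.5 − j177)

Z_in ≈ 52.8 + j79.2 Ω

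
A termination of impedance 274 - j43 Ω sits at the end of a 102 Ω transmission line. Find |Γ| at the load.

|Γ| ≈ 0.468

Γ = (Z_L − Z_0)/(Z_L + Z_0) = (172 − j43)/(376 − j43)
|Γ| = 177/378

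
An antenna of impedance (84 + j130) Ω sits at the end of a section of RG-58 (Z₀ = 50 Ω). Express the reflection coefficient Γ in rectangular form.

Γ = (Z_L − Z_0)/(Z_L + Z_0) = (34 + j130)/(134 + j130)

Γ ≈ 0.616 + j0.373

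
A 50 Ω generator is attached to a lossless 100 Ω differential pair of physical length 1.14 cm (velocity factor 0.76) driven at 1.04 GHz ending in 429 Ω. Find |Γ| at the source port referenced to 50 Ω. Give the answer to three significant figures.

|Γ| ≈ 0.776

λ = v/f = 0.76·c / 1.04 GHz = 0.219 m
βl = 2π·l/λ = 2π × 0.052 = 18.7°
tan(βl) = 0.339
Z_in = Z_0·(Z_L + jZ_0·tanβl)/(Z_0 + jZ_L·tanβl) = 154 − j189 Ω
Γ_s = (Z_in − Z_s)/(Z_in + Z_s) = (104 − j189)/(204 − j189), |Γ_s| = 0.776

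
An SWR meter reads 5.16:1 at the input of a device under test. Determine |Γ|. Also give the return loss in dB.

|Γ| = (S − 1)/(S + 1) = (5.16 − 1)/(5.16 + 1) = 4.16/6.16
RL = −20·log₁₀|Γ| = −20·log₁₀(0.675)

|Γ| ≈ 0.675; return loss ≈ 3.41 dB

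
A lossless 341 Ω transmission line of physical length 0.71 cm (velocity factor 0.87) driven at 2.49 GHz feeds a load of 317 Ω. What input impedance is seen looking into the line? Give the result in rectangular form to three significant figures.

λ = v/f = 0.87·c / 2.49 GHz = 0.105 m
βl = 2π·l/λ = 2π × 0.0677 = 24.4°
tan(βl) = tan(24.4°) = 0.453
Z_in = Z_0·(Z_L + jZ_0·tanβl)/(Z_0 + jZ_L·tanβl)
     = 341·(317 + j155)/(341 + j144)

Z_in ≈ 325 + j17.8 Ω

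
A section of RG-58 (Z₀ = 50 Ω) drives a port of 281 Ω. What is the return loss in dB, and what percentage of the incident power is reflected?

RL ≈ 3.12 dB; 48.7% of incident power reflected

Γ = (281 − 50)/(281 + 50) = 0.698
RL = −20·log₁₀(0.698) = 3.12 dB
P_refl/P_inc = |Γ|² = 0.487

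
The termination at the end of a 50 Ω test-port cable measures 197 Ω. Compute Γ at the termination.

Γ = (Z_L − Z_0)/(Z_L + Z_0) = (197 − 50)/(197 + 50) = 147/247

Γ = 0.595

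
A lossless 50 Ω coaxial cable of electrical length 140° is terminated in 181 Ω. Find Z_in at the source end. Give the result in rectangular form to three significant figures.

tan(βl) = tan(140°) = -0.839
Z_in = Z_0·(Z_L + jZ_0·tanβl)/(Z_0 + jZ_L·tanβl)
     = 50·(181 − j42)/(50 − j152)

Z_in ≈ 30.2 + j49.7 Ω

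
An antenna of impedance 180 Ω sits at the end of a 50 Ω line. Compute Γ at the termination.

Γ = (Z_L − Z_0)/(Z_L + Z_0) = (180 − 50)/(180 + 50) = 130/230

Γ = 0.565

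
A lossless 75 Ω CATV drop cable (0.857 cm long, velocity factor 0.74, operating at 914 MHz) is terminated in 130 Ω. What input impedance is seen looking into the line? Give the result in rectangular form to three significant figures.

Z_in ≈ 119 − j29.4 Ω

λ = v/f = 0.74·c / 914 MHz = 0.243 m
βl = 2π·l/λ = 2π × 0.0353 = 12.7°
tan(βl) = tan(12.7°) = 0.225
Z_in = Z_0·(Z_L + jZ_0·tanβl)/(Z_0 + jZ_L·tanβl)
     = 75·(130 + j16.9)/(75 + j29.3)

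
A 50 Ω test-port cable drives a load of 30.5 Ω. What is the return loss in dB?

RL ≈ 12.3 dB

Γ = (30.5 − 50)/(30.5 + 50) = -0.242
RL = −20·log₁₀|Γ| = −20·log₁₀(0.242)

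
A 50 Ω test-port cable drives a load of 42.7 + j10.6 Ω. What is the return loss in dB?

RL ≈ 17.2 dB

Γ = (-7.3 + j10.6)/(92.7 + j10.6), |Γ| = 0.138
RL = −20·log₁₀|Γ| = −20·log₁₀(0.138)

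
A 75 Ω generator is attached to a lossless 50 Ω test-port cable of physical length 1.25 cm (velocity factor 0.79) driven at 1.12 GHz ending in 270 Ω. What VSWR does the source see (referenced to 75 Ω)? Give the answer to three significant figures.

VSWR ≈ 4.21

λ = v/f = 0.79·c / 1.12 GHz = 0.212 m
βl = 2π·l/λ = 2π × 0.0591 = 21.3°
tan(βl) = 0.389
Z_in = Z_0·(Z_L + jZ_0·tanβl)/(Z_0 + jZ_L·tanβl) = 57.4 − j101 Ω
Γ_s = (Z_in − Z_s)/(Z_in + Z_s) = (-17.6 − j101)/(132 − j101), |Γ_s| = 0.616
VSWR = (1 + |Γ_s|)/(1 − |Γ_s|)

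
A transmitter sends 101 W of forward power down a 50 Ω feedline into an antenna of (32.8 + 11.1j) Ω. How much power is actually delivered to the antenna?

P_delivered ≈ 94.9 W

|Γ| = |(-17.2 + j11.1)/(82.8 + j11.1)| = 0.245
|Γ|² = 0.06
P_refl = |Γ|²·P_inc = 6.06 W, P_del = (1 − |Γ|²)·P_inc = 94.9 W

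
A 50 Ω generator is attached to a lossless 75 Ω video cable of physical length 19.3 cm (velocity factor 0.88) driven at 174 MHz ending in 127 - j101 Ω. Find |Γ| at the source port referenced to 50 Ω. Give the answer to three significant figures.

|Γ| ≈ 0.438

λ = v/f = 0.88·c / 174 MHz = 1.52 m
βl = 2π·l/λ = 2π × 0.127 = 45.8°
tan(βl) = 1.03
Z_in = Z_0·(Z_L + jZ_0·tanβl)/(Z_0 + jZ_L·tanβl) = 30 − j31.9 Ω
Γ_s = (Z_in − Z_s)/(Z_in + Z_s) = (-20 − j31.9)/(80 − j31.9), |Γ_s| = 0.438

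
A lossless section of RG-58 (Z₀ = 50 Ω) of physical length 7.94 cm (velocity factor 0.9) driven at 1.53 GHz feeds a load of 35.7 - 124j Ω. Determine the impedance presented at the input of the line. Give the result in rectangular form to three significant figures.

λ = v/f = 0.9·c / 1.53 GHz = 0.176 m
βl = 2π·l/λ = 2π × 0.45 = 162°
tan(βl) = tan(162°) = -0.325
Z_in = Z_0·(Z_L + jZ_0·tanβl)/(Z_0 + jZ_L·tanβl)
     = 50·(35.7 − j140)/(9.65 − j11.6)

Z_in ≈ 433 − j206 Ω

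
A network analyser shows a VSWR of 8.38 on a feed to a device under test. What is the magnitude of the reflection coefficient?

|Γ| = (S − 1)/(S + 1) = (8.38 − 1)/(8.38 + 1) = 7.38/9.38

|Γ| ≈ 0.787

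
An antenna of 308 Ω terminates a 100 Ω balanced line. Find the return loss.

RL ≈ 5.85 dB

Γ = (308 − 100)/(308 + 100) = 0.51
RL = −20·log₁₀|Γ| = −20·log₁₀(0.51)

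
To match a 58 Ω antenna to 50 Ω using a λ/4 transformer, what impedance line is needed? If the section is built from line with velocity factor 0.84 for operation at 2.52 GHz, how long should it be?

Z_qwt ≈ 53.9 Ω; length ≈ 2.5 cm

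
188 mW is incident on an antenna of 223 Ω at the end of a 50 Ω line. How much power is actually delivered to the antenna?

Γ = (223 − 50)/(223 + 50) = 0.634
|Γ|² = 0.402
P_refl = |Γ|²·P_inc = 75.5 mW, P_del = (1 − |Γ|²)·P_inc = 113 mW

P_delivered ≈ 113 mW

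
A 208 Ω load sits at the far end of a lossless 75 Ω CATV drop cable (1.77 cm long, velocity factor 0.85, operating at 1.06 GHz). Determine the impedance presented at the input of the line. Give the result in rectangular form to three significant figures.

λ = v/f = 0.85·c / 1.06 GHz = 0.241 m
βl = 2π·l/λ = 2π × 0.0736 = 26.5°
tan(βl) = tan(26.5°) = 0.498
Z_in = Z_0·(Z_L + jZ_0·tanβl)/(Z_0 + jZ_L·tanβl)
     = 75·(208 + j37.4)/(75 + j104)

Z_in ≈ 89.2 − j85.9 Ω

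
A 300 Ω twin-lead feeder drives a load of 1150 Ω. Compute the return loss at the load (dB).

RL ≈ 4.64 dB

Γ = (1150 − 300)/(1150 + 300) = 0.586
RL = −20·log₁₀|Γ| = −20·log₁₀(0.586)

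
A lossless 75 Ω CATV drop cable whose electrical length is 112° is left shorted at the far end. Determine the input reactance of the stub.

tan(βl) = -2.48
For a shorted stub, Z_in = jZ_0·tan(βl)

X_in ≈ -186 Ω (capacitive)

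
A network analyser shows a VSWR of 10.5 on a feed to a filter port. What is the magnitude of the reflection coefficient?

|Γ| = (S − 1)/(S + 1) = (10.5 − 1)/(10.5 + 1) = 9.5/11.5

|Γ| ≈ 0.826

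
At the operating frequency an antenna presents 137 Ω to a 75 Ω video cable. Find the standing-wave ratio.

For a purely resistive load, VSWR = R_L/Z_0 or Z_0/R_L (whichever > 1) = 137/75

VSWR ≈ 1.83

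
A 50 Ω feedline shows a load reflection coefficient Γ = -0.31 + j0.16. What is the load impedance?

Z_L ≈ 25.2 + j9.19 Ω

Z_L = Z_0·(1 + Γ)/(1 − Γ) = 50·(0.69 + j0.16)/(1.31 − j0.16)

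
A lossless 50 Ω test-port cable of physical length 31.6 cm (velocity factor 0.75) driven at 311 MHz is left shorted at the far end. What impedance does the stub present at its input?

λ = v/f = 0.75·c / 311 MHz = 0.723 m
βl = 2π·l/λ = 2π × 0.437 = 157°
tan(βl) = -0.42
For a shorted stub, Z_in = jZ_0·tan(βl)

Z_in ≈ −j21 Ω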